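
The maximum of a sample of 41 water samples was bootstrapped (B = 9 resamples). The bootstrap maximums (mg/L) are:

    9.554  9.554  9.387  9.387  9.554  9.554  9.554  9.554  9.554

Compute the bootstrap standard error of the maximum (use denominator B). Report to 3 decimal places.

SE* = 0.069

Bootstrap SE is the standard deviation of the 9 replicate maximums.
Mean of replicates: (9.554 + 9.554 + 9.387 + 9.387 + 9.554 + 9.554 + 9.554 + 9.554 + 9.554) / 9 = 85.6520 / 9 = 9.5169
Sum of squared deviations: (+0.0371)² + (+0.0371)² + (−0.1299)² + (−0.1299)² + (+0.0371)² + (+0.0371)² + (+0.0371)² + (+0.0371)² + (+0.0371)² = 0.0434
Variance = 0.0434 / 9 = 0.0048
SE* = √0.0048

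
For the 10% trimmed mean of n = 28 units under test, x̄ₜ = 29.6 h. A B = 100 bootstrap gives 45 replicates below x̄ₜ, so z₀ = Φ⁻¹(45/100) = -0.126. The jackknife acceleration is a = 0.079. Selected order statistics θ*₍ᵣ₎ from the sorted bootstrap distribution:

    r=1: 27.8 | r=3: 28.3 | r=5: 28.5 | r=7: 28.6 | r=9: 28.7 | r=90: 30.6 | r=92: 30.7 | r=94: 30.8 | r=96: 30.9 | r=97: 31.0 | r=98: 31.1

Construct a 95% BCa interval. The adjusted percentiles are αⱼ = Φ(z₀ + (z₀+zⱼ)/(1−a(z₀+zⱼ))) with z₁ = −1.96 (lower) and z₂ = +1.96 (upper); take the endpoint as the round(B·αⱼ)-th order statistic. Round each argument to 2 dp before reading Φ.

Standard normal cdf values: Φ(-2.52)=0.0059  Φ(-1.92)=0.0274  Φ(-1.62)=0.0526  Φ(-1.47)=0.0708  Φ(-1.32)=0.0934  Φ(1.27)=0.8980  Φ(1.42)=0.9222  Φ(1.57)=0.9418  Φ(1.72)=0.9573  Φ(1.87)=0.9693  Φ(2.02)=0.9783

(28.3, 31.1)

Lower: z₀ + z₁ = -0.126 + (-1.960) = -2.086; 1 − a(z₀+z₁) = 1 − (0.079)(-2.086) = 1.1648; argument = -0.126 + (-2.086)/1.1648 = -1.9169 → -1.92.
α₁ = Φ(-1.92) = 0.0274; rank = round(100 × 0.0274) = 3; θ*₍3₎ = 28.3.
Upper: z₀ + z₂ = 1.834; 1 − a(z₀+z₂) = 0.8551; argument = 2.0187 → 2.02; α₂ = 0.9783; rank = 98; θ*₍98₎ = 31.1.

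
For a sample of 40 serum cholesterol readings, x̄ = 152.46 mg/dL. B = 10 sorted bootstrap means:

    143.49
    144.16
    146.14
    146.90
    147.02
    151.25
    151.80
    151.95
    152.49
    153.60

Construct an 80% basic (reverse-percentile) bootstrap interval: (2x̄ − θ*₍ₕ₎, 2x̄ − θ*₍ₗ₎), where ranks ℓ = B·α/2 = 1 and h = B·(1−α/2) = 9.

(152.43, 161.43)

Percentile endpoints at ranks 1 and 9: θ*₍1₎ = 143.49, θ*₍9₎ = 152.49.
Basic interval reflects these around x̄:
  lower = 2 × 152.46 − 152.49 = 152.43
  upper = 2 × 152.46 − 143.49 = 161.43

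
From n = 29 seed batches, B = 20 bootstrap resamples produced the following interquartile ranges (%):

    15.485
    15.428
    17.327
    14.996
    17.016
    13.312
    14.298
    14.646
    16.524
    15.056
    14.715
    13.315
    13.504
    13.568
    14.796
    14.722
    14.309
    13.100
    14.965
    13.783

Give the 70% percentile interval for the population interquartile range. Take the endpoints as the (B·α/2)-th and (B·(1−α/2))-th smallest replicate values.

Sorted replicates: 13.100, 13.312, 13.315, 13.504, 13.568, 13.783, 14.298, 14.309, 14.646, 14.715, 14.722, 14.796, 14.965, 14.996, 15.056, 15.428, 15.485, 16.524, 17.016, 17.327
α = 0.30; lower rank = 20 × 0.150 = 3; upper rank = 20 × 0.850 = 17.
The 3rd smallest replicate is 13.315; the 17th is 15.485.

(13.315, 15.485)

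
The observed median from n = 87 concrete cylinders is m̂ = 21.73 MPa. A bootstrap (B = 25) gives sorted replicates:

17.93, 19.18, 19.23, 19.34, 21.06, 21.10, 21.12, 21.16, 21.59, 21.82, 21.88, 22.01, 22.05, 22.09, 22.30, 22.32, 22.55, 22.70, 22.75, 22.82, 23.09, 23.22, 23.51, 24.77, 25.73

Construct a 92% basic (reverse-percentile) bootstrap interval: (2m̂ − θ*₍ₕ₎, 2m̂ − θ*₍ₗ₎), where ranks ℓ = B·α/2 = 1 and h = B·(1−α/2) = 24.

Percentile endpoints at ranks 1 and 24: θ*₍1₎ = 17.93, θ*₍24₎ = 24.77.
Basic interval reflects these around m̂:
  lower = 2 × 21.73 − 24.77 = 18.69
  upper = 2 × 21.73 − 17.93 = 25.53

(18.69, 25.53)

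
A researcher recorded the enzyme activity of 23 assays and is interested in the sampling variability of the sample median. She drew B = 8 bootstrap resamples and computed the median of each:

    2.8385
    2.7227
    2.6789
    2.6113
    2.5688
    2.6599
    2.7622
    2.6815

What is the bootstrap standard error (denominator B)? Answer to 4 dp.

SE* = 0.0793

Bootstrap SE is the standard deviation of the 8 replicate medians.
Mean of replicates: (2.8385 + 2.7227 + 2.6789 + 2.6113 + 2.5688 + 2.6599 + 2.7622 + 2.6815) / 8 = 21.52380 / 8 = 2.69048
Sum of squared deviations: (+0.14802)² + (+0.03222)² + (−0.01158)² + (−0.07918)² + (−0.12168)² + (−0.03058)² + (+0.07172)² + (−0.00897)² = 0.05032
Variance = 0.05032 / 8 = 0.00629
SE* = √0.00629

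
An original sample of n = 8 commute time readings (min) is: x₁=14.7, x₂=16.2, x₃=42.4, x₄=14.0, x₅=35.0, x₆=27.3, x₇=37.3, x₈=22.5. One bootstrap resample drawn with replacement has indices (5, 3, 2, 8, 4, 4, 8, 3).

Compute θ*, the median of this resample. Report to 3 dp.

Resample values: 35.0, 42.4, 16.2, 22.5, 14.0, 14.0, 22.5, 42.4.
Sorted: 14.0, 14.0, 16.2, 22.5, 22.5, 35.0, 42.4, 42.4
Median = average of the two middle values = 22.500

θ* = 22.500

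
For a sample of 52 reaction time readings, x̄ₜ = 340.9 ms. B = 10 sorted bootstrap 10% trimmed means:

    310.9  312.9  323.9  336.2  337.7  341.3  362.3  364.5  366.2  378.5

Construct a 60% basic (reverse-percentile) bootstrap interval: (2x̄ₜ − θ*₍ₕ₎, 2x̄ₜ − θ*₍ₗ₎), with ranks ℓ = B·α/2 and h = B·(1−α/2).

(317.3, 368.9)

Percentile endpoints at ranks 2 and 8: θ*₍2₎ = 312.9, θ*₍8₎ = 364.5.
Basic interval reflects these around x̄ₜ:
  lower = 2 × 340.9 − 364.5 = 317.3
  upper = 2 × 340.9 − 312.9 = 368.9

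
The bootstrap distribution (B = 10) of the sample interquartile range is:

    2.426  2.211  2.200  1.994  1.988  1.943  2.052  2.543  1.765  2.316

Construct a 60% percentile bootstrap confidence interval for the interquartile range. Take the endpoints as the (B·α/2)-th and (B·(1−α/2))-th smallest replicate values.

(1.943, 2.316)

Sorted replicates: 1.765, 1.943, 1.988, 1.994, 2.052, 2.200, 2.211, 2.316, 2.426, 2.543
α = 0.40; lower rank = 10 × 0.200 = 2; upper rank = 10 × 0.800 = 8.
The 2nd smallest replicate is 1.943; the 8th is 2.316.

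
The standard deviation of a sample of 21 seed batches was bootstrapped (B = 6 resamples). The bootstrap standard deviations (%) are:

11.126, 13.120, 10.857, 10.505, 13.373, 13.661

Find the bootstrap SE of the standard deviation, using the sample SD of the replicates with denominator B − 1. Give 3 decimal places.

Bootstrap SE is the standard deviation of the 6 replicate standard deviations.
Mean of replicates: (11.126 + 13.120 + 10.857 + 10.505 + 13.373 + 13.661) / 6 = 72.6420 / 6 = 12.1070
Sum of squared deviations: (−0.9810)² + (+1.0130)² + (−1.2500)² + (−1.6020)² + (+1.2660)² + (+1.5540)² = 10.1351
Variance = 10.1351 / 5 = 2.0270
SE* = √2.0270

SE* = 1.424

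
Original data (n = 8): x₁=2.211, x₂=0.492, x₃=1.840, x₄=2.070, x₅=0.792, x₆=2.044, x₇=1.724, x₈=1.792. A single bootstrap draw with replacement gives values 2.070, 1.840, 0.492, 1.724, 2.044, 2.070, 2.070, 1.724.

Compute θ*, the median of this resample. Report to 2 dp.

θ* = 1.94

Sorted: 0.492, 1.724, 1.724, 1.840, 2.044, 2.070, 2.070, 2.070
Median = average of the two middle values = 1.94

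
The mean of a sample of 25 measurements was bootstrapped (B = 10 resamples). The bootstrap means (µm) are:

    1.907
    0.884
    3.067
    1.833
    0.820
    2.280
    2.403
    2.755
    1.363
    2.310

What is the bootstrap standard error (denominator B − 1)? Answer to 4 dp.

SE* = 0.7536

Bootstrap SE is the standard deviation of the 10 replicate means.
Mean of replicates: (1.907 + 0.884 + 3.067 + 1.833 + 0.820 + 2.280 + 2.403 + 2.755 + 1.363 + 2.310) / 10 = 19.62200 / 10 = 1.96220
Sum of squared deviations: (−0.05520)² + (−1.07820)² + (+1.10480)² + (−0.12920)² + (−1.14220)² + (+0.31780)² + (+0.44080)² + (+0.79280)² + (−0.59920)² + (+0.34780)² = 5.11130
Variance = 5.11130 / 9 = 0.56792
SE* = √0.56792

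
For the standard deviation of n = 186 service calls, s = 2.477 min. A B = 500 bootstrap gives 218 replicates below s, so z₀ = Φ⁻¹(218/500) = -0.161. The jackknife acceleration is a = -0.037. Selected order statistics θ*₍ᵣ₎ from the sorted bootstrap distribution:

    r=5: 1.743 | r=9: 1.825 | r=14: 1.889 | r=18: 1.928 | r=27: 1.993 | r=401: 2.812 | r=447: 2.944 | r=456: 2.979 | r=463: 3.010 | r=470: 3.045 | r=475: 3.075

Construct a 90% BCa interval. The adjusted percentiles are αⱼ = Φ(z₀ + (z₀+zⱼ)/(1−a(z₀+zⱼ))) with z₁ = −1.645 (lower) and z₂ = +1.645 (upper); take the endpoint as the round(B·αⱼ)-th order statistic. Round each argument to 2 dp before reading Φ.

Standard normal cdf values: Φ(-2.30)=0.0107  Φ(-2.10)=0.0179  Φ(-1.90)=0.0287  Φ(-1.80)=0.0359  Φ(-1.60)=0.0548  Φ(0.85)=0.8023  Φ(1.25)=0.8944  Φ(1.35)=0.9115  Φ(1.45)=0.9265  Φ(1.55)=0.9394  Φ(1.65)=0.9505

Lower: z₀ + z₁ = -0.161 + (-1.645) = -1.806; 1 − a(z₀+z₁) = 1 − (-0.037)(-1.806) = 0.9332; argument = -0.161 + (-1.806)/0.9332 = -2.0963 → -2.10.
α₁ = Φ(-2.10) = 0.0179; rank = round(500 × 0.0179) = 9; θ*₍9₎ = 1.825.
Upper: z₀ + z₂ = 1.484; 1 − a(z₀+z₂) = 1.0549; argument = 1.2458 → 1.25; α₂ = 0.8944; rank = 447; θ*₍447₎ = 2.944.

(1.825, 2.944)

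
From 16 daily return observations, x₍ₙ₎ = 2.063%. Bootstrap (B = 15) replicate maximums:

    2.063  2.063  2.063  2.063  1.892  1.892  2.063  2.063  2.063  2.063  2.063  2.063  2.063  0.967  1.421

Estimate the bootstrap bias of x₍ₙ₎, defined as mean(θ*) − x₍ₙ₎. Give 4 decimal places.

bias = −0.1387

mean(θ*) = (2.063 + 2.063 + 2.063 + 2.063 + 1.892 + 1.892 + 2.063 + 2.063 + 2.063 + 2.063 + 2.063 + 2.063 + 2.063 + 0.967 + 1.421) / 15 = 1.92433
bias = 1.92433 − 2.063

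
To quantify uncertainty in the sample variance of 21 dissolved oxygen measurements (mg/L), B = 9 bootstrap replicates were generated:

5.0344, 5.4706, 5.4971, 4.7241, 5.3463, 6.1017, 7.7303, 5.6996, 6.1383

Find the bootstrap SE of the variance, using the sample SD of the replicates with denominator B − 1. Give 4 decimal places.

Bootstrap SE is the standard deviation of the 9 replicate variances.
Mean of replicates: (5.0344 + 5.4706 + 5.4971 + 4.7241 + 5.3463 + 6.1017 + 7.7303 + 5.6996 + 6.1383) / 9 = 51.74240 / 9 = 5.74916
Sum of squared deviations: (−0.71476)² + (−0.27856)² + (−0.25206)² + (−1.02506)² + (−0.40286)² + (+0.35254)² + (+1.98114)² + (−0.04956)² + (+0.38914)² = 6.06814
Variance = 6.06814 / 8 = 0.75852
SE* = √0.75852

SE* = 0.8709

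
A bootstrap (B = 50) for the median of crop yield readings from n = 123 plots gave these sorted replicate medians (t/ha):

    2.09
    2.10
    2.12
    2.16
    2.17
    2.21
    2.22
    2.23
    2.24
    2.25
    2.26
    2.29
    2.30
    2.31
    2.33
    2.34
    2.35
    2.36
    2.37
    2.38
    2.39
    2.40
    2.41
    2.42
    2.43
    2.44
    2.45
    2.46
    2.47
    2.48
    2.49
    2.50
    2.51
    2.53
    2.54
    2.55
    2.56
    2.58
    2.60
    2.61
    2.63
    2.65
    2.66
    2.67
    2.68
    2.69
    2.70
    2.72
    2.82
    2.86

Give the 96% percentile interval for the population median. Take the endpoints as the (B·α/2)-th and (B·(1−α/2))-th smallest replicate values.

(2.09, 2.82)

α = 0.04; lower rank = 50 × 0.020 = 1; upper rank = 50 × 0.980 = 49.
The 1st smallest replicate is 2.09; the 49th is 2.82.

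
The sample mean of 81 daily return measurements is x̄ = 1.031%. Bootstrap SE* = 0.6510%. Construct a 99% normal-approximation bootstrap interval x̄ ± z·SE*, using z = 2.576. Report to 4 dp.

Margin = 2.576 × 0.6510 = 1.67698
Interval: 1.031 ± 1.67698

(-0.6460, 2.7080)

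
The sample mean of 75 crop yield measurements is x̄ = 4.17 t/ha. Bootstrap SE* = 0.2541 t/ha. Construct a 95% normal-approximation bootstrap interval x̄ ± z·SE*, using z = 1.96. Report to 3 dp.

(3.672, 4.668)

Margin = 1.96 × 0.2541 = 0.4980
Interval: 4.17 ± 0.4980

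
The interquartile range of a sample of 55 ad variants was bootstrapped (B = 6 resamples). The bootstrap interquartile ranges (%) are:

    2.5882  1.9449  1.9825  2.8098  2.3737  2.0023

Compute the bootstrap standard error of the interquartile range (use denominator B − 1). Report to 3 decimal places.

SE* = 0.364

Bootstrap SE is the standard deviation of the 6 replicate interquartile ranges.
Mean of replicates: (2.5882 + 1.9449 + 1.9825 + 2.8098 + 2.3737 + 2.0023) / 6 = 13.70140 / 6 = 2.28357
Sum of squared deviations: (+0.30463)² + (−0.33867)² + (−0.30107)² + (+0.52623)² + (+0.09013)² + (−0.28127)² = 0.66229
Variance = 0.66229 / 5 = 0.13246
SE* = √0.13246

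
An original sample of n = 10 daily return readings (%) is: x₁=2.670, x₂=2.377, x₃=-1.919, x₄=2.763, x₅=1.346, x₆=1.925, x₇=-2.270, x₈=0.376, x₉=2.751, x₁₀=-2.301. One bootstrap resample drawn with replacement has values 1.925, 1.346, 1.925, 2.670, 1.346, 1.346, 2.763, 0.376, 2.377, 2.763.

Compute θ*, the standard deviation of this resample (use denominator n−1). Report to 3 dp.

θ* = 0.785

Mean = 1.8837; sum of squared deviations = 5.5519
s² = 5.5519 / 9 = 0.6169
s = √0.6169 = 0.785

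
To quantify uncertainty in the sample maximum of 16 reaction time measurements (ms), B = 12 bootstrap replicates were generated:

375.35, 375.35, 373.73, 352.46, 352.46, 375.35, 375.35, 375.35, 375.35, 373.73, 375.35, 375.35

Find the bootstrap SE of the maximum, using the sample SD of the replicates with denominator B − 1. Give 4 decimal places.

SE* = 8.8055

Bootstrap SE is the standard deviation of the 12 replicate maximums.
Mean of replicates: (375.35 + 375.35 + 373.73 + 352.46 + 352.46 + 375.35 + 375.35 + 375.35 + 375.35 + 373.73 + 375.35 + 375.35) / 12 = 4455.18000 / 12 = 371.26500
Sum of squared deviations: (+4.08500)² + (+4.08500)² + (+2.46500)² + (−18.80500)² + (−18.80500)² + (+4.08500)² + (+4.08500)² + (+4.08500)² + (+4.08500)² + (+2.46500)² + (+4.08500)² + (+4.08500)² = 852.90630
Variance = 852.90630 / 11 = 77.53694
SE* = √77.53694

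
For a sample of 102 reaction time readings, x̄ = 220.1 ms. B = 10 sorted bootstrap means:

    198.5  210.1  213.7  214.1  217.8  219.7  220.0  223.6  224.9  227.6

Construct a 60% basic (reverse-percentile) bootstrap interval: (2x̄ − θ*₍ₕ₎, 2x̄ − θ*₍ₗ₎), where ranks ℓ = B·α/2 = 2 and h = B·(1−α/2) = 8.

(216.6, 230.1)

Percentile endpoints at ranks 2 and 8: θ*₍2₎ = 210.1, θ*₍8₎ = 223.6.
Basic interval reflects these around x̄:
  lower = 2 × 220.1 − 223.6 = 216.6
  upper = 2 × 220.1 − 210.1 = 230.1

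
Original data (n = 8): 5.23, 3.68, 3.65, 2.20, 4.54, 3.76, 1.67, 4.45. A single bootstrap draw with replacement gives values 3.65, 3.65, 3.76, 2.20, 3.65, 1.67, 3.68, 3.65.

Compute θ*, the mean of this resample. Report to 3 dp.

θ* = 3.239

Mean = (3.65 + 3.65 + 3.76 + 2.20 + 3.65 + 1.67 + 3.68 + 3.65) / 8 = 25.910 / 8 = 3.239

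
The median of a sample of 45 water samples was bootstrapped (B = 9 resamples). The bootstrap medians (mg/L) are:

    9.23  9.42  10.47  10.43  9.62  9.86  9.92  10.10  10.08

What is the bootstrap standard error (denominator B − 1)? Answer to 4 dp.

SE* = 0.4239

Bootstrap SE is the standard deviation of the 9 replicate medians.
Mean of replicates: (9.23 + 9.42 + 10.47 + 10.43 + 9.62 + 9.86 + 9.92 + 10.10 + 10.08) / 9 = 89.13000 / 9 = 9.90333
Sum of squared deviations: (−0.67333)² + (−0.48333)² + (+0.56667)² + (+0.52667)² + (−0.28333)² + (−0.04333)² + (+0.01667)² + (+0.19667)² + (+0.17667)² = 1.43780
Variance = 1.43780 / 8 = 0.17973
SE* = √0.17973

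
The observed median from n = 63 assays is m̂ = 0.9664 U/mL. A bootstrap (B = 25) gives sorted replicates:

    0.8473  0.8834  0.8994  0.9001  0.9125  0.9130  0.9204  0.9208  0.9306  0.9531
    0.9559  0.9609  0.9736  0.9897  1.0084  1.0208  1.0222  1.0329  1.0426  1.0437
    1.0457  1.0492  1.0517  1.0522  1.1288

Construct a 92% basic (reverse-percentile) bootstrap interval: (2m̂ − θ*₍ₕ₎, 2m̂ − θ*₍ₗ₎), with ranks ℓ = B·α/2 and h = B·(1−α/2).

Percentile endpoints at ranks 1 and 24: θ*₍1₎ = 0.8473, θ*₍24₎ = 1.0522.
Basic interval reflects these around m̂:
  lower = 2 × 0.9664 − 1.0522 = 0.8806
  upper = 2 × 0.9664 − 0.8473 = 1.0855

(0.8806, 1.0855)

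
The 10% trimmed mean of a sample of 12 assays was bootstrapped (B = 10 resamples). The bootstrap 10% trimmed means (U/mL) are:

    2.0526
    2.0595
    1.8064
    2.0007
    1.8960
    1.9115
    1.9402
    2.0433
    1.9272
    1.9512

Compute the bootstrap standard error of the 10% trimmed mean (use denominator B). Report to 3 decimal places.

Bootstrap SE is the standard deviation of the 10 replicate 10% trimmed means.
Mean of replicates: (2.0526 + 2.0595 + 1.8064 + 2.0007 + 1.8960 + 1.9115 + 1.9402 + 2.0433 + 1.9272 + 1.9512) / 10 = 19.58860 / 10 = 1.95886
Sum of squared deviations: (+0.09374)² + (+0.10064)² + (−0.15246)² + (+0.04184)² + (−0.06286)² + (−0.04736)² + (−0.01866)² + (+0.08444)² + (−0.03166)² + (−0.00766)² = 0.05864
Variance = 0.05864 / 10 = 0.00586
SE* = √0.00586

SE* = 0.077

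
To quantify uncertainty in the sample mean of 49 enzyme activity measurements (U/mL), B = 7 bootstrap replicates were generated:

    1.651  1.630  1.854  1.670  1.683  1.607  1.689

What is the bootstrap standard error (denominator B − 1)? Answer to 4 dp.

SE* = 0.0807

Bootstrap SE is the standard deviation of the 7 replicate means.
Mean of replicates: (1.651 + 1.630 + 1.854 + 1.670 + 1.683 + 1.607 + 1.689) / 7 = 11.78400 / 7 = 1.68343
Sum of squared deviations: (−0.03243)² + (−0.05343)² + (+0.17057)² + (−0.01343)² + (−0.00043)² + (−0.07643)² + (+0.00557)² = 0.03905
Variance = 0.03905 / 6 = 0.00651
SE* = √0.00651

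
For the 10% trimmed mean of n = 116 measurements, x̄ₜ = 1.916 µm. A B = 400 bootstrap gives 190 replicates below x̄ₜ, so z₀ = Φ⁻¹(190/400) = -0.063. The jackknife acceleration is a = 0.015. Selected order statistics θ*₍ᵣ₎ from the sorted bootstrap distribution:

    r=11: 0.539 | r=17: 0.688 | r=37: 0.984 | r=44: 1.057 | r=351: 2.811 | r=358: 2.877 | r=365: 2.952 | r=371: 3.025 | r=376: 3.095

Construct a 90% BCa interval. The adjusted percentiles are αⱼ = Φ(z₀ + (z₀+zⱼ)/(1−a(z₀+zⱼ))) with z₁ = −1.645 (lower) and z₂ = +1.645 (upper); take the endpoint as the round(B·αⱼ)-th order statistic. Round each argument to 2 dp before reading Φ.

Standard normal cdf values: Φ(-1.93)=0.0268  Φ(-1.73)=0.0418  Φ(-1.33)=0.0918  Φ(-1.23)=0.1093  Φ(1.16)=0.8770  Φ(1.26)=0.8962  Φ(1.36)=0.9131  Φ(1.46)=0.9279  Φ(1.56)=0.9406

Lower: z₀ + z₁ = -0.063 + (-1.645) = -1.708; 1 − a(z₀+z₁) = 1 − (0.015)(-1.708) = 1.0256; argument = -0.063 + (-1.708)/1.0256 = -1.7283 → -1.73.
α₁ = Φ(-1.73) = 0.0418; rank = round(400 × 0.0418) = 17; θ*₍17₎ = 0.688.
Upper: z₀ + z₂ = 1.582; 1 − a(z₀+z₂) = 0.9763; argument = 1.5575 → 1.56; α₂ = 0.9406; rank = 376; θ*₍376₎ = 3.095.

(0.688, 3.095)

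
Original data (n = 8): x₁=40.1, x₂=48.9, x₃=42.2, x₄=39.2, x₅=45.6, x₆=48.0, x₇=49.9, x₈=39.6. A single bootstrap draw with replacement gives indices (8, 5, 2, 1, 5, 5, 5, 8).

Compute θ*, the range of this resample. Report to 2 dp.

Resample values: 39.6, 45.6, 48.9, 40.1, 45.6, 45.6, 45.6, 39.6.
Range = 48.9 − 39.6 = 9.30

θ* = 9.30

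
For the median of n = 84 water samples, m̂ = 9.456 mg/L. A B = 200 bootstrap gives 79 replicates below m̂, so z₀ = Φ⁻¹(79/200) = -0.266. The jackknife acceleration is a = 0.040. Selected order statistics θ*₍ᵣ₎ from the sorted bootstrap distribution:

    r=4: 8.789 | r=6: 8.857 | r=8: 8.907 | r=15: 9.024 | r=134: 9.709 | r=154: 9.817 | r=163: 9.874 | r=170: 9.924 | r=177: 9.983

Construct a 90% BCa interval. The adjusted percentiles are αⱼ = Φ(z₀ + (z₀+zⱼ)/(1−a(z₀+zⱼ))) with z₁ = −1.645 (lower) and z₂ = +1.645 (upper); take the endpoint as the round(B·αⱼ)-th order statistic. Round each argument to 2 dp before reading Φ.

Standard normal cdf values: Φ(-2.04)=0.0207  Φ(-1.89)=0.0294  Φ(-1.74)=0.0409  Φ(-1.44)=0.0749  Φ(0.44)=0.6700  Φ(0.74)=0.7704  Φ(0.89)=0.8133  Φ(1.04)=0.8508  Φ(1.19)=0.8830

Lower: z₀ + z₁ = -0.266 + (-1.645) = -1.911; 1 − a(z₀+z₁) = 1 − (0.040)(-1.911) = 1.0764; argument = -0.266 + (-1.911)/1.0764 = -2.0413 → -2.04.
α₁ = Φ(-2.04) = 0.0207; rank = round(200 × 0.0207) = 4; θ*₍4₎ = 8.789.
Upper: z₀ + z₂ = 1.379; 1 − a(z₀+z₂) = 0.9448; argument = 1.1935 → 1.19; α₂ = 0.8830; rank = 177; θ*₍177₎ = 9.983.

(8.789, 9.983)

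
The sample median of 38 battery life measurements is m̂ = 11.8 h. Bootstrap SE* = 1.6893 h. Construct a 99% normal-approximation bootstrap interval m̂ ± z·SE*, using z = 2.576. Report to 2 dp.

Margin = 2.576 × 1.6893 = 4.352
Interval: 11.8 ± 4.352

(7.45, 16.15)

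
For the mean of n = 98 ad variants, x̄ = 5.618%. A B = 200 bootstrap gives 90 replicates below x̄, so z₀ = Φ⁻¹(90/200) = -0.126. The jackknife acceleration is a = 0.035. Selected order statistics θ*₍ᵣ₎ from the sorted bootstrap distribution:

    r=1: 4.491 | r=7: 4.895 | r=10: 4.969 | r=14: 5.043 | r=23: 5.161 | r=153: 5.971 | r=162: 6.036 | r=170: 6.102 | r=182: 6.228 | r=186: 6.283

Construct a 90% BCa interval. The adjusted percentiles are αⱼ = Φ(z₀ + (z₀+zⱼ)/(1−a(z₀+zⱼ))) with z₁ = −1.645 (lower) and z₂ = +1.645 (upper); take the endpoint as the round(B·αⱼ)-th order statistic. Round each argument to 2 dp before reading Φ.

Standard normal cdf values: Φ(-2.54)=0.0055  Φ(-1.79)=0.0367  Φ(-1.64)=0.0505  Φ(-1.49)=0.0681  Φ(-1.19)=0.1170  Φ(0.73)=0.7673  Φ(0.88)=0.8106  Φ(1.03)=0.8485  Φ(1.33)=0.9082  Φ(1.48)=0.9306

(4.895, 6.283)

Lower: z₀ + z₁ = -0.126 + (-1.645) = -1.771; 1 − a(z₀+z₁) = 1 − (0.035)(-1.771) = 1.0620; argument = -0.126 + (-1.771)/1.0620 = -1.7936 → -1.79.
α₁ = Φ(-1.79) = 0.0367; rank = round(200 × 0.0367) = 7; θ*₍7₎ = 4.895.
Upper: z₀ + z₂ = 1.519; 1 − a(z₀+z₂) = 0.9468; argument = 1.4783 → 1.48; α₂ = 0.9306; rank = 186; θ*₍186₎ = 6.283.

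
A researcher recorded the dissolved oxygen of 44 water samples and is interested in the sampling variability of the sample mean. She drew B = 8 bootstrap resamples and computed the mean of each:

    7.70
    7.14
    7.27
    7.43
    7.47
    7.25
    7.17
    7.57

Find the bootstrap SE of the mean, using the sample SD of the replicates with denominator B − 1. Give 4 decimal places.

SE* = 0.1999

Bootstrap SE is the standard deviation of the 8 replicate means.
Mean of replicates: (7.70 + 7.14 + 7.27 + 7.43 + 7.47 + 7.25 + 7.17 + 7.57) / 8 = 59.000000 / 8 = 7.375000
Sum of squared deviations: (+0.325000)² + (−0.235000)² + (−0.105000)² + (+0.055000)² + (+0.095000)² + (−0.125000)² + (−0.205000)² + (+0.195000)² = 0.279600
Variance = 0.279600 / 7 = 0.039943
SE* = √0.039943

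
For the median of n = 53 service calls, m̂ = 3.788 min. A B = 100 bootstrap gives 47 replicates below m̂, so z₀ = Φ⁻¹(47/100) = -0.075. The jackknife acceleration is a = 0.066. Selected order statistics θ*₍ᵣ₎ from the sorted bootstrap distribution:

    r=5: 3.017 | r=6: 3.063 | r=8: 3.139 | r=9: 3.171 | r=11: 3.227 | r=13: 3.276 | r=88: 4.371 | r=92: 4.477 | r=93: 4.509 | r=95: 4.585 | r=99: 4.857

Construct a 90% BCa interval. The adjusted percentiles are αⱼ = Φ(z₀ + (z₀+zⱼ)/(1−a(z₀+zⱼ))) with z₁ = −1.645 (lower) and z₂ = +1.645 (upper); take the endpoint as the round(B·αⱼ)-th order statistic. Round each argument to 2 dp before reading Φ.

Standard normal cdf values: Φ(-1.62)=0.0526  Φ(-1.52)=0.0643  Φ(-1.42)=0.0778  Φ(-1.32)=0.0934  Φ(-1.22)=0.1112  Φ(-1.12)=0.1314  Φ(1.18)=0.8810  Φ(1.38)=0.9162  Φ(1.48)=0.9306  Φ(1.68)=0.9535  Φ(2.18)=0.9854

(3.017, 4.585)

Lower: z₀ + z₁ = -0.075 + (-1.645) = -1.720; 1 − a(z₀+z₁) = 1 − (0.066)(-1.720) = 1.1135; argument = -0.075 + (-1.720)/1.1135 = -1.6197 → -1.62.
α₁ = Φ(-1.62) = 0.0526; rank = round(100 × 0.0526) = 5; θ*₍5₎ = 3.017.
Upper: z₀ + z₂ = 1.570; 1 − a(z₀+z₂) = 0.8964; argument = 1.6765 → 1.68; α₂ = 0.9535; rank = 95; θ*₍95₎ = 4.585.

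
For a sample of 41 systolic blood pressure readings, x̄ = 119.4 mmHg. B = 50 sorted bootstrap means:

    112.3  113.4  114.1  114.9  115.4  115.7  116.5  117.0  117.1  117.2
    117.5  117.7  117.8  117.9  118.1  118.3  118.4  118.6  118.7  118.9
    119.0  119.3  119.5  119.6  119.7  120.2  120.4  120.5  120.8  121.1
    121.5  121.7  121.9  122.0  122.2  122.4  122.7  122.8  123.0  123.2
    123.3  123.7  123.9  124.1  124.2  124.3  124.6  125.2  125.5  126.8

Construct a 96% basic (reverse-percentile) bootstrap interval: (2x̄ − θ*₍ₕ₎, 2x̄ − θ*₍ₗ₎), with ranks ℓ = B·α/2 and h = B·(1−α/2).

Percentile endpoints at ranks 1 and 49: θ*₍1₎ = 112.3, θ*₍49₎ = 125.5.
Basic interval reflects these around x̄:
  lower = 2 × 119.4 − 125.5 = 113.3
  upper = 2 × 119.4 − 112.3 = 126.5

(113.3, 126.5)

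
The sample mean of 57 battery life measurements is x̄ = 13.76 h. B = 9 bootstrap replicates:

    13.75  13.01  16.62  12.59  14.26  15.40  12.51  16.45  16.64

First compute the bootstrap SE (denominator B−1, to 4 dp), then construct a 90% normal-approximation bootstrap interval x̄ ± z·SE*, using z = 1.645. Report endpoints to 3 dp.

(10.906, 16.614)

Mean of replicates = 14.5811; sum of squared deviations = 24.0757; SE* = √(24.0757/8) = 1.7348
Margin = 1.645 × 1.7348 = 2.8537
Interval: 13.76 ± 2.8537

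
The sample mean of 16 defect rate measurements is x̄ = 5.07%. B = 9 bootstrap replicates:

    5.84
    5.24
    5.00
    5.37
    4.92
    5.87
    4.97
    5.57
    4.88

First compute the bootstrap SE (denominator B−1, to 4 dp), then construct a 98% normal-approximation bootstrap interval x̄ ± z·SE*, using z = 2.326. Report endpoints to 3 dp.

(4.163, 5.977)

Mean of replicates = 5.2956; sum of squared deviations = 1.2174; SE* = √(1.2174/8) = 0.3901
Margin = 2.326 × 0.3901 = 0.9074
Interval: 5.07 ± 0.9074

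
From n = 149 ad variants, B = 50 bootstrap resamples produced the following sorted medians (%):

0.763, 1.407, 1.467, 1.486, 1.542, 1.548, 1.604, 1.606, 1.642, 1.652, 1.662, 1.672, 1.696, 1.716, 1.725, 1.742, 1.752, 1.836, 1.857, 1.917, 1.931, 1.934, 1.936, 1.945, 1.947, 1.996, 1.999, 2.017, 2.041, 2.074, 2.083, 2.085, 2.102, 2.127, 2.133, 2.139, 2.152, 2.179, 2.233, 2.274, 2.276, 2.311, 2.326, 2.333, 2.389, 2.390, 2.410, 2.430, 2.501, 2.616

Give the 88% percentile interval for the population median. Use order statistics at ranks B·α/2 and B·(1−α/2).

(1.467, 2.410)

α = 0.12; lower rank = 50 × 0.060 = 3; upper rank = 50 × 0.940 = 47.
The 3rd smallest replicate is 1.467; the 47th is 2.410.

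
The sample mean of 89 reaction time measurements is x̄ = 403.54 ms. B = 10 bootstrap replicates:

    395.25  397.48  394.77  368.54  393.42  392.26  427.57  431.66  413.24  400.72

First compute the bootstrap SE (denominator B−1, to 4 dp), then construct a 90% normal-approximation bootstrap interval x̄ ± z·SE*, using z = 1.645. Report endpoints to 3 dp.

Mean of replicates = 401.4910; sum of squared deviations = 3065.2471; SE* = √(3065.2471/9) = 18.4549
Margin = 1.645 × 18.4549 = 30.3583
Interval: 403.54 ± 30.3583

(373.182, 433.898)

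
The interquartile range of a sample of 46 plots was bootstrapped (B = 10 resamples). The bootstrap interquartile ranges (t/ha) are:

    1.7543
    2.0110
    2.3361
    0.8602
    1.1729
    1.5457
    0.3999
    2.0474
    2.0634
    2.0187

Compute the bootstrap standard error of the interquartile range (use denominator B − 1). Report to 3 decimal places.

Bootstrap SE is the standard deviation of the 10 replicate interquartile ranges.
Mean of replicates: (1.7543 + 2.0110 + 2.3361 + 0.8602 + 1.1729 + 1.5457 + 0.3999 + 2.0474 + 2.0634 + 2.0187) / 10 = 16.20960 / 10 = 1.62096
Sum of squared deviations: (+0.13334)² + (+0.39004)² + (+0.71514)² + (−0.76076)² + (−0.44806)² + (−0.07526)² + (−1.22106)² + (+0.42644)² + (+0.44244)² + (+0.39774)² = 3.49330
Variance = 3.49330 / 9 = 0.38814
SE* = √0.38814

SE* = 0.623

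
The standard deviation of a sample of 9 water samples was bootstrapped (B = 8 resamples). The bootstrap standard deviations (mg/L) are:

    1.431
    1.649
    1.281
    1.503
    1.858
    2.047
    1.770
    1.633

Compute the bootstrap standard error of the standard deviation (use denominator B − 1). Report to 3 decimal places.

SE* = 0.245

Bootstrap SE is the standard deviation of the 8 replicate standard deviations.
Mean of replicates: (1.431 + 1.649 + 1.281 + 1.503 + 1.858 + 2.047 + 1.770 + 1.633) / 8 = 13.1720 / 8 = 1.6465
Sum of squared deviations: (−0.2155)² + (+0.0025)² + (−0.3655)² + (−0.1435)² + (+0.2115)² + (+0.4005)² + (+0.1235)² + (−0.0135)² = 0.4212
Variance = 0.4212 / 7 = 0.0602
SE* = √0.0602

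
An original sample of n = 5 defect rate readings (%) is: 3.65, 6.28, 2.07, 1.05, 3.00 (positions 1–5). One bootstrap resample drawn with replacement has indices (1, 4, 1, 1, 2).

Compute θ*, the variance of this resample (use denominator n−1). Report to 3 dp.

Resample values: 3.65, 1.05, 3.65, 3.65, 6.28.
Mean = 3.6560; sum of squared deviations = 13.6767
s² = 13.6767 / 4 = 3.4192

θ* = 3.419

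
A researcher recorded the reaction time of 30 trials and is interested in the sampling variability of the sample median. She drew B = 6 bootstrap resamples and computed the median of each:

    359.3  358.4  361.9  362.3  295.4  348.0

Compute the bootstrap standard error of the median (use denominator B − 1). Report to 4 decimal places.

SE* = 26.0733

Bootstrap SE is the standard deviation of the 6 replicate medians.
Mean of replicates: (359.3 + 358.4 + 361.9 + 362.3 + 295.4 + 348.0) / 6 = 2085.30000 / 6 = 347.55000
Sum of squared deviations: (+11.75000)² + (+10.85000)² + (+14.35000)² + (+14.75000)² + (−52.15000)² + (+0.45000)² = 3399.09500
Variance = 3399.09500 / 5 = 679.81900
SE* = √679.81900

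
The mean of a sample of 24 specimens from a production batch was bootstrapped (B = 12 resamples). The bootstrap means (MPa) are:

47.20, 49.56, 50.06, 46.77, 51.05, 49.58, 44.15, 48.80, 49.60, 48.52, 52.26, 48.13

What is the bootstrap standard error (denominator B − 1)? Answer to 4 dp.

SE* = 2.1166

Bootstrap SE is the standard deviation of the 12 replicate means.
Mean of replicates: (47.20 + 49.56 + 50.06 + 46.77 + 51.05 + 49.58 + 44.15 + 48.80 + 49.60 + 48.52 + 52.26 + 48.13) / 12 = 585.68000 / 12 = 48.80667
Sum of squared deviations: (−1.60667)² + (+0.75333)² + (+1.25333)² + (−2.03667)² + (+2.24333)² + (+0.77333)² + (−4.65667)² + (−0.00667)² + (+0.79333)² + (−0.28667)² + (+3.45333)² + (−0.67667)² = 49.27787
Variance = 49.27787 / 11 = 4.47981
SE* = √4.47981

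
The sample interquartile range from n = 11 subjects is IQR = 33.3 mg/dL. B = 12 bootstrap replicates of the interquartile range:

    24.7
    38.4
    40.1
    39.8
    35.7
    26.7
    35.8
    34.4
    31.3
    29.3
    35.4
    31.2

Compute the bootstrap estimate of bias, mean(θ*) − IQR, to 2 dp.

bias = +0.27

mean(θ*) = (24.7 + 38.4 + 40.1 + 39.8 + 35.7 + 26.7 + 35.8 + 34.4 + 31.3 + 29.3 + 35.4 + 31.2) / 12 = 33.567
bias = 33.567 − 33.3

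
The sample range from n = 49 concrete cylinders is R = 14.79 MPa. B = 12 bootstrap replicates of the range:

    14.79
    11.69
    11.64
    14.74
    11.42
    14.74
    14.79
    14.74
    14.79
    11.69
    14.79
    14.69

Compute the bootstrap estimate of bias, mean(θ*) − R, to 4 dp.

mean(θ*) = (14.79 + 11.69 + 11.64 + 14.74 + 11.42 + 14.74 + 14.79 + 14.74 + 14.79 + 11.69 + 14.79 + 14.69) / 12 = 13.70917
bias = 13.70917 − 14.79

bias = −1.0808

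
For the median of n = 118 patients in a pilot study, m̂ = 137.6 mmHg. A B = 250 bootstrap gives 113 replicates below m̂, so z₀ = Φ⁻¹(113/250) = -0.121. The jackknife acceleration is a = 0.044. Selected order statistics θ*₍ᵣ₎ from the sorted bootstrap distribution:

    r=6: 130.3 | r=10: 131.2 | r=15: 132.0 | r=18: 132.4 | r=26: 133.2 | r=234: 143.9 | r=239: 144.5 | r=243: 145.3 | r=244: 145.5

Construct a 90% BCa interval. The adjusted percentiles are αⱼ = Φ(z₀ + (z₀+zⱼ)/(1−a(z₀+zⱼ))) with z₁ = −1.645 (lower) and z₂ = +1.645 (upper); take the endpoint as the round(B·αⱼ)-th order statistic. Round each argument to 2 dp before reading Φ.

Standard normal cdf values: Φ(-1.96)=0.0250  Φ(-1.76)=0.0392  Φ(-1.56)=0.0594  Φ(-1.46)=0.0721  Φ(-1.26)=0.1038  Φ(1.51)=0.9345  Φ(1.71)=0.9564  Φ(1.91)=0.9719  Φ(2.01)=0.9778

(131.2, 143.9)

Lower: z₀ + z₁ = -0.121 + (-1.645) = -1.766; 1 − a(z₀+z₁) = 1 − (0.044)(-1.766) = 1.0777; argument = -0.121 + (-1.766)/1.0777 = -1.7597 → -1.76.
α₁ = Φ(-1.76) = 0.0392; rank = round(250 × 0.0392) = 10; θ*₍10₎ = 131.2.
Upper: z₀ + z₂ = 1.524; 1 − a(z₀+z₂) = 0.9329; argument = 1.5125 → 1.51; α₂ = 0.9345; rank = 234; θ*₍234₎ = 143.9.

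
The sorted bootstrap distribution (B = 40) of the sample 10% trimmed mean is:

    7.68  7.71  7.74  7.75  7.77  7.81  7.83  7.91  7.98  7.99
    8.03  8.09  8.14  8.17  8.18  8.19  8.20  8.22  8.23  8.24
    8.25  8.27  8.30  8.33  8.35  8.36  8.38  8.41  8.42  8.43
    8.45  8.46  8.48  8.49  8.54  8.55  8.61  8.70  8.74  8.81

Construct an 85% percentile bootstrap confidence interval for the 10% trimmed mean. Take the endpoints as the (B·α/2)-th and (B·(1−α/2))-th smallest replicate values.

(7.74, 8.61)

α = 0.15; lower rank = 40 × 0.075 = 3; upper rank = 40 × 0.925 = 37.
The 3rd smallest replicate is 7.74; the 37th is 8.61.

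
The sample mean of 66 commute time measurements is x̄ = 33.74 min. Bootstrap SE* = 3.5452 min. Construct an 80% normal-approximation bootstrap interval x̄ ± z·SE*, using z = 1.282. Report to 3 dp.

(29.195, 38.285)

Margin = 1.282 × 3.5452 = 4.5449
Interval: 33.74 ± 4.5449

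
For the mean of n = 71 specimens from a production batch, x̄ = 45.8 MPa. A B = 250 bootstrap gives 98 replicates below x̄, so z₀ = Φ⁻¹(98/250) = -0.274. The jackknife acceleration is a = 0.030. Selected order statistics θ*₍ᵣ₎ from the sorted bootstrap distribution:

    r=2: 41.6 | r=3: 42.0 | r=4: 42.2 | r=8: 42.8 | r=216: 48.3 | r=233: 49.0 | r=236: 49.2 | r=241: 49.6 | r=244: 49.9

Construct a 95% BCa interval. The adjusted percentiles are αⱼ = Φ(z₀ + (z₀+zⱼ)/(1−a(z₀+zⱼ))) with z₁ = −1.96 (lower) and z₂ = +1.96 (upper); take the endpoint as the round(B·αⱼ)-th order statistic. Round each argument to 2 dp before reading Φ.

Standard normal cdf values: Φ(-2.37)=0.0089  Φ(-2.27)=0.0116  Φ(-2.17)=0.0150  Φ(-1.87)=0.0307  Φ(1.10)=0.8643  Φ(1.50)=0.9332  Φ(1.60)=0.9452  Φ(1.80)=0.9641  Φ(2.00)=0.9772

Lower: z₀ + z₁ = -0.274 + (-1.960) = -2.234; 1 − a(z₀+z₁) = 1 − (0.030)(-2.234) = 1.0670; argument = -0.274 + (-2.234)/1.0670 = -2.3677 → -2.37.
α₁ = Φ(-2.37) = 0.0089; rank = round(250 × 0.0089) = 2; θ*₍2₎ = 41.6.
Upper: z₀ + z₂ = 1.686; 1 − a(z₀+z₂) = 0.9494; argument = 1.5018 → 1.50; α₂ = 0.9332; rank = 233; θ*₍233₎ = 49.0.

(41.6, 49.0)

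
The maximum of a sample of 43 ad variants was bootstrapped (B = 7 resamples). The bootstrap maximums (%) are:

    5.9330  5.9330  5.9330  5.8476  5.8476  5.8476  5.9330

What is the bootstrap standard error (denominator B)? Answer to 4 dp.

Bootstrap SE is the standard deviation of the 7 replicate maximums.
Mean of replicates: (5.9330 + 5.9330 + 5.9330 + 5.8476 + 5.8476 + 5.8476 + 5.9330) / 7 = 41.27480 / 7 = 5.89640
Sum of squared deviations: (+0.03660)² + (+0.03660)² + (+0.03660)² + (−0.04880)² + (−0.04880)² + (−0.04880)² + (+0.03660)² = 0.01250
Variance = 0.01250 / 7 = 0.00179
SE* = √0.00179

SE* = 0.0423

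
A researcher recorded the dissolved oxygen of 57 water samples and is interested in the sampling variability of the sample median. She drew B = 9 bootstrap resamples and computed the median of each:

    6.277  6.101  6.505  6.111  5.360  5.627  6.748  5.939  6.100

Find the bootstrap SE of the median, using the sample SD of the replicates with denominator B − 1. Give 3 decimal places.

SE* = 0.420

Bootstrap SE is the standard deviation of the 9 replicate medians.
Mean of replicates: (6.277 + 6.101 + 6.505 + 6.111 + 5.360 + 5.627 + 6.748 + 5.939 + 6.100) / 9 = 54.7680 / 9 = 6.0853
Sum of squared deviations: (+0.1917)² + (+0.0157)² + (+0.4197)² + (+0.0257)² + (−0.7253)² + (−0.4583)² + (+0.6627)² + (−0.1463)² + (+0.0147)² = 1.4107
Variance = 1.4107 / 8 = 0.1763
SE* = √0.1763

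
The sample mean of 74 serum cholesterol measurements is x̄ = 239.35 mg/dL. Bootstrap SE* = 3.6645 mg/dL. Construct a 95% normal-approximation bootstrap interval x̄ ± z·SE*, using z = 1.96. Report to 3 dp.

(232.168, 246.532)

Margin = 1.96 × 3.6645 = 7.1824
Interval: 239.35 ± 7.1824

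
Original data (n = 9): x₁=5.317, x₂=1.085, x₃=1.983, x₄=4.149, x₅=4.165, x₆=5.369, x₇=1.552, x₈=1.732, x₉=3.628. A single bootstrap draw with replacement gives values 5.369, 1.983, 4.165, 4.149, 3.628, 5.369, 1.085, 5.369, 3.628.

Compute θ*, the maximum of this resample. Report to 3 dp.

Maximum = 5.369

θ* = 5.369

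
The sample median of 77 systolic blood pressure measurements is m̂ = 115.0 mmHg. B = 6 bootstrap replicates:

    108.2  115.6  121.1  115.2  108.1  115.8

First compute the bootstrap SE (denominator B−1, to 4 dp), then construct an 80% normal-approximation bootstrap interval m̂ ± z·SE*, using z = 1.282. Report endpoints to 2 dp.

(108.56, 121.44)

Mean of replicates = 114.0000; sum of squared deviations = 126.1000; SE* = √(126.1000/5) = 5.0220
Margin = 1.282 × 5.0220 = 6.438
Interval: 115.0 ± 6.438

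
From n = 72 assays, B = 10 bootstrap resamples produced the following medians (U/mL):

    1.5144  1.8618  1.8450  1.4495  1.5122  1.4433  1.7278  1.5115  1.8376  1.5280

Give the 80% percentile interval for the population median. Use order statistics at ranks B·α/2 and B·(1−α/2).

(1.4433, 1.8450)

Sorted replicates: 1.4433, 1.4495, 1.5115, 1.5122, 1.5144, 1.5280, 1.7278, 1.8376, 1.8450, 1.8618
α = 0.20; lower rank = 10 × 0.100 = 1; upper rank = 10 × 0.900 = 9.
The 1st smallest replicate is 1.4433; the 9th is 1.8450.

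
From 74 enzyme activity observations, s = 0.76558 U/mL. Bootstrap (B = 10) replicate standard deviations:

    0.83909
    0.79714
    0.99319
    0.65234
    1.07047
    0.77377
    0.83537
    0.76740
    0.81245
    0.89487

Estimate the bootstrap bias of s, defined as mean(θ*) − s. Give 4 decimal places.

bias = +0.0780

mean(θ*) = (0.83909 + 0.79714 + 0.99319 + 0.65234 + 1.07047 + 0.77377 + 0.83537 + 0.76740 + 0.81245 + 0.89487) / 10 = 0.84361
bias = 0.84361 − 0.76558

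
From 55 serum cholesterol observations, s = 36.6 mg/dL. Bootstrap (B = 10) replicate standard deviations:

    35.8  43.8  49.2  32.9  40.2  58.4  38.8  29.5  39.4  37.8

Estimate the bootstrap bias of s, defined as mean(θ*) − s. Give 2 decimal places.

bias = +3.98

mean(θ*) = (35.8 + 43.8 + 49.2 + 32.9 + 40.2 + 58.4 + 38.8 + 29.5 + 39.4 + 37.8) / 10 = 40.580
bias = 40.580 − 36.6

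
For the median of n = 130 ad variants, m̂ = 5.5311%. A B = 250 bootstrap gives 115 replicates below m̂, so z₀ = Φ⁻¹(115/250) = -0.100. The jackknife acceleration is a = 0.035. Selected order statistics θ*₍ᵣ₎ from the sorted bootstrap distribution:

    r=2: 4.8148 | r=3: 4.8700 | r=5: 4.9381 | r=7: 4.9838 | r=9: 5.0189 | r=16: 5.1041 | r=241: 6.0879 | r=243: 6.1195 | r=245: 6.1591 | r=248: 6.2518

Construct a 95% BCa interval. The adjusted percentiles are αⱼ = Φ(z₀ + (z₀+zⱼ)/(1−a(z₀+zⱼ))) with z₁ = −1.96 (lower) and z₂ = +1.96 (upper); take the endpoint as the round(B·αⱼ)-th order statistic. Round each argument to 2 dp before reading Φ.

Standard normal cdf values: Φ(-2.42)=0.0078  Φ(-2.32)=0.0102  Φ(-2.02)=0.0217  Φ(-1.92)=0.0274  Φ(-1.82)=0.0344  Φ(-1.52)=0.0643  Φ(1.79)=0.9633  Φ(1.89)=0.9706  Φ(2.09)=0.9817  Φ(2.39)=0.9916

(4.9381, 6.1195)

Lower: z₀ + z₁ = -0.100 + (-1.960) = -2.060; 1 − a(z₀+z₁) = 1 − (0.035)(-2.060) = 1.0721; argument = -0.100 + (-2.060)/1.0721 = -2.0215 → -2.02.
α₁ = Φ(-2.02) = 0.0217; rank = round(250 × 0.0217) = 5; θ*₍5₎ = 4.9381.
Upper: z₀ + z₂ = 1.860; 1 − a(z₀+z₂) = 0.9349; argument = 1.8895 → 1.89; α₂ = 0.9706; rank = 243; θ*₍243₎ = 6.1195.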